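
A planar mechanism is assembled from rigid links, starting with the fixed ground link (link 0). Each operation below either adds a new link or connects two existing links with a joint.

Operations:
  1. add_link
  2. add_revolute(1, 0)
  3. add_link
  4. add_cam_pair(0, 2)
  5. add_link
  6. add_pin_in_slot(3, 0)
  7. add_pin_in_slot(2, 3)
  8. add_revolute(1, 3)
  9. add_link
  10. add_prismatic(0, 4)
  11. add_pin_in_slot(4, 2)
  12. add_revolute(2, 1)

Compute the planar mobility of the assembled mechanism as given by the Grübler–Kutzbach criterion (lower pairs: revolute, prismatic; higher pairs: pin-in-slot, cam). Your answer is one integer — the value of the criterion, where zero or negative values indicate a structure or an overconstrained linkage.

M = 0

[1;0;0] (link 0 is ground)
L+ [2;0;0]
R(1,0)∈J1 [2;1;0]
L+ [3;1;0]
C(0,2)∈J2 [3;1;1]
L+ [4;1;1]
PS(3,0)∈J2 [4;1;2]
PS(2,3)∈J2 [4;1;3]
R(1,3)∈J1 [4;2;3]
L+ [5;2;3]
P(0,4)∈J1 [5;3;3]
PS(4,2)∈J2 [5;3;4]
R(2,1)∈J1 [5;4;4]
mobility = 12 − 8 − 4 = 0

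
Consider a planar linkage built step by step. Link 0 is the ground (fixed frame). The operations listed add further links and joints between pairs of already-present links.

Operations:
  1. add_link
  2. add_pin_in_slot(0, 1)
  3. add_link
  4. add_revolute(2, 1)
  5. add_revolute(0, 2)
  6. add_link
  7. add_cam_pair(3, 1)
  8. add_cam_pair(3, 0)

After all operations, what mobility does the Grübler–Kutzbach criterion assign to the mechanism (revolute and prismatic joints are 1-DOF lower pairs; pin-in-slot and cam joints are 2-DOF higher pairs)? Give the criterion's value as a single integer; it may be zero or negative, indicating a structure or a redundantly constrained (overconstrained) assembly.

M = 2

L=1 J1=0 J2=0
add link → L=2 J1=0 J2=0
PS@0,1 dof=2 J2 → L=2 J1=0 J2=1
add link → L=3 J1=0 J2=1
R@2,1 dof=1 J1 → L=3 J1=1 J2=1
R@0,2 dof=1 J1 → L=3 J1=2 J2=1
add link → L=4 J1=2 J2=1
C@3,1 dof=2 J2 → L=4 J1=2 J2=2
C@3,0 dof=2 J2 → L=4 J1=2 J2=3
M=3(L−1)−2J1−J2=3·3−2·2−3=2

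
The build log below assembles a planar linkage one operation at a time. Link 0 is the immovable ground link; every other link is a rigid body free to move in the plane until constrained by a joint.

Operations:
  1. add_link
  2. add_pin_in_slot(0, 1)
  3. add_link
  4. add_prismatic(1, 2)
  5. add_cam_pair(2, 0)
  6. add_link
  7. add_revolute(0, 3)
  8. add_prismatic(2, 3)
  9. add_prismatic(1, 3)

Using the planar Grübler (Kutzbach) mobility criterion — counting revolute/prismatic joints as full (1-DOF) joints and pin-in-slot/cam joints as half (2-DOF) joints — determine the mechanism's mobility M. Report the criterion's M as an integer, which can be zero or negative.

M = -1

L=1 J1=0 J2=0
add link → L=2 J1=0 J2=0
PS@0,1 dof=2 J2 → L=2 J1=0 J2=1
add link → L=3 J1=0 J2=1
P@1,2 dof=1 J1 → L=3 J1=1 J2=1
C@2,0 dof=2 J2 → L=3 J1=1 J2=2
add link → L=4 J1=1 J2=2
R@0,3 dof=1 J1 → L=4 J1=2 J2=2
P@2,3 dof=1 J1 → L=4 J1=3 J2=2
P@1,3 dof=1 J1 → L=4 J1=4 J2=2
M=3(L−1)−2J1−J2=3·3−2·4−2=-1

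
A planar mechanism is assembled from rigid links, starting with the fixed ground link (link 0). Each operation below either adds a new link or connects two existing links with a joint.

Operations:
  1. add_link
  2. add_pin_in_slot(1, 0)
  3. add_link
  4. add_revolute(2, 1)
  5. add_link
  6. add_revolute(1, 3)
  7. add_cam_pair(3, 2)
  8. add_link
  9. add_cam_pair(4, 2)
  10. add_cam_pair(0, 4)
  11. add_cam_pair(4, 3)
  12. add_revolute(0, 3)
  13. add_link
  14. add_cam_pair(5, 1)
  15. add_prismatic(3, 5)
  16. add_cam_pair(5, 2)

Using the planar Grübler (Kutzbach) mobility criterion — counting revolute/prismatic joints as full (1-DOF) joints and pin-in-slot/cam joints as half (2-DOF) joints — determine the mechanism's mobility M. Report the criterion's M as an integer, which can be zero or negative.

M = 0

L=1 J1=0 J2=0
add link → L=2 J1=0 J2=0
PS@1,0 dof=2 J2 → L=2 J1=0 J2=1
add link → L=3 J1=0 J2=1
R@2,1 dof=1 J1 → L=3 J1=1 J2=1
add link → L=4 J1=1 J2=1
R@1,3 dof=1 J1 → L=4 J1=2 J2=1
C@3,2 dof=2 J2 → L=4 J1=2 J2=2
add link → L=5 J1=2 J2=2
C@4,2 dof=2 J2 → L=5 J1=2 J2=3
C@0,4 dof=2 J2 → L=5 J1=2 J2=4
C@4,3 dof=2 J2 → L=5 J1=2 J2=5
R@0,3 dof=1 J1 → L=5 J1=3 J2=5
add link → L=6 J1=3 J2=5
C@5,1 dof=2 J2 → L=6 J1=3 J2=6
P@3,5 dof=1 J1 → L=6 J1=4 J2=6
C@5,2 dof=2 J2 → L=6 J1=4 J2=7
M=3(L−1)−2J1−J2=3·5−2·4−7=0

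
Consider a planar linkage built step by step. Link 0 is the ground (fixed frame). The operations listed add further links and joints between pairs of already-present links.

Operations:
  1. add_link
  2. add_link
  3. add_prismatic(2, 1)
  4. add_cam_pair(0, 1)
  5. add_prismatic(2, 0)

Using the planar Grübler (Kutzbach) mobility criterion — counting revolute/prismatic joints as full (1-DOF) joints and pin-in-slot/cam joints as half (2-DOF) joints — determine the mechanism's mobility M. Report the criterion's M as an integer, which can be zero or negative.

link 0 = ground. State L|J1|J2 = 1|0|0
+link1  2|0|0
+link2  3|0|0
P(2,1) f=1→J1  3|1|0
C(0,1) f=2→J2  3|1|1
P(2,0) f=1→J1  3|2|1
M = 3(3−1)−2·2−1 = 6−4−1 = 1

M = 1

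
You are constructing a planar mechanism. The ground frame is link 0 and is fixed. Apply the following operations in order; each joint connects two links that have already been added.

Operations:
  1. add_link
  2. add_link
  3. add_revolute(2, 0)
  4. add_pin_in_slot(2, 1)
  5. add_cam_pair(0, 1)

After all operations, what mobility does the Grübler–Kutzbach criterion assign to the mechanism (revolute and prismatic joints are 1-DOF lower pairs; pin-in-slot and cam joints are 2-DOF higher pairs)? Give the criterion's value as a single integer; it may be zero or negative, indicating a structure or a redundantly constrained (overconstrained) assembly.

M = 2

(L,J1,J2)=(1,0,0); link0 fixed
link1: (2,0,0)
link2: (3,0,0)
R 2-0 [J1]: (3,1,0)
PS 2-1 [J2]: (3,1,1)
C 0-1 [J2]: (3,1,2)
Grübler: 3·2 − 2·1 − 2 = 2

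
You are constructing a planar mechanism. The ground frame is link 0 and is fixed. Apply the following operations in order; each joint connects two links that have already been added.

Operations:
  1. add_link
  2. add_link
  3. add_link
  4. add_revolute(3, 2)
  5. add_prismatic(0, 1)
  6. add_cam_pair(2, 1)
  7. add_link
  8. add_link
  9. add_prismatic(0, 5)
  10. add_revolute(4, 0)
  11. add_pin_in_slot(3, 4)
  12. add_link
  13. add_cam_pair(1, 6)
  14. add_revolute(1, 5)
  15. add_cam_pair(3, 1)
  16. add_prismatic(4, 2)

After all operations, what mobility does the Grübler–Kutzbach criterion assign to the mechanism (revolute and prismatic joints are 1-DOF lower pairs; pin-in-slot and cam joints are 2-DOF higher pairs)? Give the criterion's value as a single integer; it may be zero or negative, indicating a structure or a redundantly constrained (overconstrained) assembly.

L=1 J1=0 J2=0
add link → L=2 J1=0 J2=0
add link → L=3 J1=0 J2=0
add link → L=4 J1=0 J2=0
R@3,2 dof=1 J1 → L=4 J1=1 J2=0
P@0,1 dof=1 J1 → L=4 J1=2 J2=0
C@2,1 dof=2 J2 → L=4 J1=2 J2=1
add link → L=5 J1=2 J2=1
add link → L=6 J1=2 J2=1
P@0,5 dof=1 J1 → L=6 J1=3 J2=1
R@4,0 dof=1 J1 → L=6 J1=4 J2=1
PS@3,4 dof=2 J2 → L=6 J1=4 J2=2
add link → L=7 J1=4 J2=2
C@1,6 dof=2 J2 → L=7 J1=4 J2=3
R@1,5 dof=1 J1 → L=7 J1=5 J2=3
C@3,1 dof=2 J2 → L=7 J1=5 J2=4
P@4,2 dof=1 J1 → L=7 J1=6 J2=4
M=3(L−1)−2J1−J2=3·6−2·6−4=2

M = 2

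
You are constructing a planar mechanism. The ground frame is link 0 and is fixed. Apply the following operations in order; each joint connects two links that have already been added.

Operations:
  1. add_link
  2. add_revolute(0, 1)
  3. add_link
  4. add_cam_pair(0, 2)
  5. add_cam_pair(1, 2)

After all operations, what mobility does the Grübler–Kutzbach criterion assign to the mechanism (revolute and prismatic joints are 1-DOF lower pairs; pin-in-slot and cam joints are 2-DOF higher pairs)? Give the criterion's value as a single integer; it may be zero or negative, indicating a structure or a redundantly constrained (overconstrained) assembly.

M = 2

link 0 = ground. State L|J1|J2 = 1|0|0
+link1  2|0|0
R(0,1) f=1→J1  2|1|0
+link2  3|1|0
C(0,2) f=2→J2  3|1|1
C(1,2) f=2→J2  3|1|2
M = 3(3−1)−2·1−2 = 6−2−2 = 2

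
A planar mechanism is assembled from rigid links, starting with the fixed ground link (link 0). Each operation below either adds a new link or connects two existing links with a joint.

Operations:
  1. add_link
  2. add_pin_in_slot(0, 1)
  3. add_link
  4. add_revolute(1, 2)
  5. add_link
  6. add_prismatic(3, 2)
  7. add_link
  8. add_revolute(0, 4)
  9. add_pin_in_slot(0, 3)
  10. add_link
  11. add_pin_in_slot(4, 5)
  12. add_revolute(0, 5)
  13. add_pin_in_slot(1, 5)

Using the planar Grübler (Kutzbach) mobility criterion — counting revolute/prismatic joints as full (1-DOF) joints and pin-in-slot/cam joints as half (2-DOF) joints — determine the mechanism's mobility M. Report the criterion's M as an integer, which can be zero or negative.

M = 3

link 0 = ground. State L|J1|J2 = 1|0|0
+link1  2|0|0
PS(0,1) f=2→J2  2|0|1
+link2  3|0|1
R(1,2) f=1→J1  3|1|1
+link3  4|1|1
P(3,2) f=1→J1  4|2|1
+link4  5|2|1
R(0,4) f=1→J1  5|3|1
PS(0,3) f=2→J2  5|3|2
+link5  6|3|2
PS(4,5) f=2→J2  6|3|3
R(0,5) f=1→J1  6|4|3
PS(1,5) f=2→J2  6|4|4
M = 3(6−1)−2·4−4 = 15−8−4 = 3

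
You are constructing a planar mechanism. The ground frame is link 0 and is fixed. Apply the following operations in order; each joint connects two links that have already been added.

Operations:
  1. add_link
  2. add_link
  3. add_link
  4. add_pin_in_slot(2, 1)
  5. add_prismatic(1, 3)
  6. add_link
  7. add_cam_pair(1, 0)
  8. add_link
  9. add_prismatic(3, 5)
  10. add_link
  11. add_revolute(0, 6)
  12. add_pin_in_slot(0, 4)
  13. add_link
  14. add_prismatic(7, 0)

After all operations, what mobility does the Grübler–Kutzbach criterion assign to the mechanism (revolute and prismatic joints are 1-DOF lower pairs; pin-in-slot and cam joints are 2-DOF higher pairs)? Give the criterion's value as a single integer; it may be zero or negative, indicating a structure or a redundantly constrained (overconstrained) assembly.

ground; <1,0,0>
#1 <2,0,0>
#2 <3,0,0>
#3 <4,0,0>
PS:2↔1 J2 <4,0,1>
P:1↔3 J1 <4,1,1>
#4 <5,1,1>
C:1↔0 J2 <5,1,2>
#5 <6,1,2>
P:3↔5 J1 <6,2,2>
#6 <7,2,2>
R:0↔6 J1 <7,3,2>
PS:0↔4 J2 <7,3,3>
#7 <8,3,3>
P:7↔0 J1 <8,4,3>
3×7 − 2×4 − 1×3 = 10

M = 10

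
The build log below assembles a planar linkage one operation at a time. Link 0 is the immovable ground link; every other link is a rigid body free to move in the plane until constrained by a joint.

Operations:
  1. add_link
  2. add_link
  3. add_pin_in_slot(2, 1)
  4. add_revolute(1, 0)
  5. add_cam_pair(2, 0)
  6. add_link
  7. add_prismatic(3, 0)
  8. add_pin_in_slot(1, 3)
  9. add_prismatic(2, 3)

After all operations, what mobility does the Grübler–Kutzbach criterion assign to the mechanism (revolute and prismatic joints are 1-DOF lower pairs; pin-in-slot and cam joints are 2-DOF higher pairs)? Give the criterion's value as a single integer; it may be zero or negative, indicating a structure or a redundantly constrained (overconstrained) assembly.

M = 0

link 0 = ground. State L|J1|J2 = 1|0|0
+link1  2|0|0
+link2  3|0|0
PS(2,1) f=2→J2  3|0|1
R(1,0) f=1→J1  3|1|1
C(2,0) f=2→J2  3|1|2
+link3  4|1|2
P(3,0) f=1→J1  4|2|2
PS(1,3) f=2→J2  4|2|3
P(2,3) f=1→J1  4|3|3
M = 3(4−1)−2·3−3 = 9−6−3 = 0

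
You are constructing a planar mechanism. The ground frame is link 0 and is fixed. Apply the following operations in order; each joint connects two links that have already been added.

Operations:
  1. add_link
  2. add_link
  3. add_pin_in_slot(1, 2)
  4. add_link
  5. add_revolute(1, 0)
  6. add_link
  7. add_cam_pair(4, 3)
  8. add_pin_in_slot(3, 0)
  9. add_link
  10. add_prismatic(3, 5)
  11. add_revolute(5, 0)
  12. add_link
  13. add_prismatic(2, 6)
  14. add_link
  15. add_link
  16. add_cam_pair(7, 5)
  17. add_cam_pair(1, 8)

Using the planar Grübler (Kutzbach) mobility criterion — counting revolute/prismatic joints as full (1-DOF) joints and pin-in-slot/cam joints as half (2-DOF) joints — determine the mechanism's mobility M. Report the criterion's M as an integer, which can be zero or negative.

M = 11

(L,J1,J2)=(1,0,0); link0 fixed
link1: (2,0,0)
link2: (3,0,0)
PS 1-2 [J2]: (3,0,1)
link3: (4,0,1)
R 1-0 [J1]: (4,1,1)
link4: (5,1,1)
C 4-3 [J2]: (5,1,2)
PS 3-0 [J2]: (5,1,3)
link5: (6,1,3)
P 3-5 [J1]: (6,2,3)
R 5-0 [J1]: (6,3,3)
link6: (7,3,3)
P 2-6 [J1]: (7,4,3)
link7: (8,4,3)
link8: (9,4,3)
C 7-5 [J2]: (9,4,4)
C 1-8 [J2]: (9,4,5)
Grübler: 3·8 − 2·4 − 5 = 11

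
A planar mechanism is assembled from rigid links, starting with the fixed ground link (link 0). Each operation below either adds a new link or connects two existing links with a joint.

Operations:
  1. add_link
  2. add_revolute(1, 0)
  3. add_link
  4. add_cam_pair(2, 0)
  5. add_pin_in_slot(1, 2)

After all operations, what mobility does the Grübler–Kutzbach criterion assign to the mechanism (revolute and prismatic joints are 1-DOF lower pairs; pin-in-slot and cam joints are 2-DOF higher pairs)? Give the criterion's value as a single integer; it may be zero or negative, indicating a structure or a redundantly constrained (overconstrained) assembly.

M = 2

link 0 = ground. State L|J1|J2 = 1|0|0
+link1  2|0|0
R(1,0) f=1→J1  2|1|0
+link2  3|1|0
C(2,0) f=2→J2  3|1|1
PS(1,2) f=2→J2  3|1|2
M = 3(3−1)−2·1−2 = 6−2−2 = 2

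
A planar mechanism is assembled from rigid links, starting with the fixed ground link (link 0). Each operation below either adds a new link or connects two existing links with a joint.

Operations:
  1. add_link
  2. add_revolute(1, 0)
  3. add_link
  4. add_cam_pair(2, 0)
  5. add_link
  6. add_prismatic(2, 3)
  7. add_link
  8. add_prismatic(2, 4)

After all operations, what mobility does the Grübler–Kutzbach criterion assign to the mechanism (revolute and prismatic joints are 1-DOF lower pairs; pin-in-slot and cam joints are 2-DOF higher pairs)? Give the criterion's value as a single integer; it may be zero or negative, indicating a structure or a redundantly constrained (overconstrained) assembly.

L=1 J1=0 J2=0
add link → L=2 J1=0 J2=0
R@1,0 dof=1 J1 → L=2 J1=1 J2=0
add link → L=3 J1=1 J2=0
C@2,0 dof=2 J2 → L=3 J1=1 J2=1
add link → L=4 J1=1 J2=1
P@2,3 dof=1 J1 → L=4 J1=2 J2=1
add link → L=5 J1=2 J2=1
P@2,4 dof=1 J1 → L=5 J1=3 J2=1
M=3(L−1)−2J1−J2=3·4−2·3−1=5

M = 5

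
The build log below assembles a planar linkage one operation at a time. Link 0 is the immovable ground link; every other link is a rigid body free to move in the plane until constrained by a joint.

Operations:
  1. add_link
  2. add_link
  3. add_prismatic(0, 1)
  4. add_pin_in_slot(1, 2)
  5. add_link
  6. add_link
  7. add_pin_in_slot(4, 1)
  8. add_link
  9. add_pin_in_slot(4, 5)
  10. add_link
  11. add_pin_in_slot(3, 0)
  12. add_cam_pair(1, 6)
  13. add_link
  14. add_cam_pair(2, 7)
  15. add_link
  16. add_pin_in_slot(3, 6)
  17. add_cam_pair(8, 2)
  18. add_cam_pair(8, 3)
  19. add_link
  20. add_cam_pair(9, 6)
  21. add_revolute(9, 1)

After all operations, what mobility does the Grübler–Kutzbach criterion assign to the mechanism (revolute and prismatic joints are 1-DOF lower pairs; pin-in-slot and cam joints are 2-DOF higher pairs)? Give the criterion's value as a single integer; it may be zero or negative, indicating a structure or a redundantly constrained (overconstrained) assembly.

M = 13

[1;0;0] (link 0 is ground)
L+ [2;0;0]
L+ [3;0;0]
P(0,1)∈J1 [3;1;0]
PS(1,2)∈J2 [3;1;1]
L+ [4;1;1]
L+ [5;1;1]
PS(4,1)∈J2 [5;1;2]
L+ [6;1;2]
PS(4,5)∈J2 [6;1;3]
L+ [7;1;3]
PS(3,0)∈J2 [7;1;4]
C(1,6)∈J2 [7;1;5]
L+ [8;1;5]
C(2,7)∈J2 [8;1;6]
L+ [9;1;6]
PS(3,6)∈J2 [9;1;7]
C(8,2)∈J2 [9;1;8]
C(8,3)∈J2 [9;1;9]
L+ [10;1;9]
C(9,6)∈J2 [10;1;10]
R(9,1)∈J1 [10;2;10]
mobility = 27 − 4 − 10 = 13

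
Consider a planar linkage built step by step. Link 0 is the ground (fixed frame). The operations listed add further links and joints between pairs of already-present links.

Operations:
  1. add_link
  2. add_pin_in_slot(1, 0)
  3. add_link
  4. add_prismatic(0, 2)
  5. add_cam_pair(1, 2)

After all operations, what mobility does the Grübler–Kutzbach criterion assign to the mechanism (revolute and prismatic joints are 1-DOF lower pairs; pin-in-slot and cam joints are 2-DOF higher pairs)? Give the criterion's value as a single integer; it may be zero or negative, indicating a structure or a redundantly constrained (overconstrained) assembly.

M = 2

link 0 = ground. State L|J1|J2 = 1|0|0
+link1  2|0|0
PS(1,0) f=2→J2  2|0|1
+link2  3|0|1
P(0,2) f=1→J1  3|1|1
C(1,2) f=2→J2  3|1|2
M = 3(3−1)−2·1−2 = 6−2−2 = 2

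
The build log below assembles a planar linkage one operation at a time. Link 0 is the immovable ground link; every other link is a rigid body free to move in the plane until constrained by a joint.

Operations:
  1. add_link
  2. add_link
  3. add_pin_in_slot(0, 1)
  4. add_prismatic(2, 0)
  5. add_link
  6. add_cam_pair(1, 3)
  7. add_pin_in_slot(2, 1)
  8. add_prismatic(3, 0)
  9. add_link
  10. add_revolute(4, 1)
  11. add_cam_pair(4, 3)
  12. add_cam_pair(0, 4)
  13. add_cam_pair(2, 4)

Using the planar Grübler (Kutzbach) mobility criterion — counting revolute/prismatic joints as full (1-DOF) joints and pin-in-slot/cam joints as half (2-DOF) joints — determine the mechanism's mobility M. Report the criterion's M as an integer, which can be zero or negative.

(L,J1,J2)=(1,0,0); link0 fixed
link1: (2,0,0)
link2: (3,0,0)
PS 0-1 [J2]: (3,0,1)
P 2-0 [J1]: (3,1,1)
link3: (4,1,1)
C 1-3 [J2]: (4,1,2)
PS 2-1 [J2]: (4,1,3)
P 3-0 [J1]: (4,2,3)
link4: (5,2,3)
R 4-1 [J1]: (5,3,3)
C 4-3 [J2]: (5,3,4)
C 0-4 [J2]: (5,3,5)
C 2-4 [J2]: (5,3,6)
Grübler: 3·4 − 2·3 − 6 = 0

M = 0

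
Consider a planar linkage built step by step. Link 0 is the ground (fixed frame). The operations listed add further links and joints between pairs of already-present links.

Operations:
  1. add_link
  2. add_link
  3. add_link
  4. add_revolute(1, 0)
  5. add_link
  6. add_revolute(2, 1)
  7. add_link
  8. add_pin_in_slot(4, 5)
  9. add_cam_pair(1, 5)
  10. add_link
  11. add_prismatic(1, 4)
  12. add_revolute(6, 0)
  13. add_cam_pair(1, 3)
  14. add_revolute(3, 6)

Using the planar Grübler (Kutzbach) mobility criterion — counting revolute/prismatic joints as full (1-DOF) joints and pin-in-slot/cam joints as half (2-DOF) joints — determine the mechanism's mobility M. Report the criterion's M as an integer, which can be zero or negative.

M = 5

[1;0;0] (link 0 is ground)
L+ [2;0;0]
L+ [3;0;0]
L+ [4;0;0]
R(1,0)∈J1 [4;1;0]
L+ [5;1;0]
R(2,1)∈J1 [5;2;0]
L+ [6;2;0]
PS(4,5)∈J2 [6;2;1]
C(1,5)∈J2 [6;2;2]
L+ [7;2;2]
P(1,4)∈J1 [7;3;2]
R(6,0)∈J1 [7;4;2]
C(1,3)∈J2 [7;4;3]
R(3,6)∈J1 [7;5;3]
mobility = 18 − 10 − 3 = 5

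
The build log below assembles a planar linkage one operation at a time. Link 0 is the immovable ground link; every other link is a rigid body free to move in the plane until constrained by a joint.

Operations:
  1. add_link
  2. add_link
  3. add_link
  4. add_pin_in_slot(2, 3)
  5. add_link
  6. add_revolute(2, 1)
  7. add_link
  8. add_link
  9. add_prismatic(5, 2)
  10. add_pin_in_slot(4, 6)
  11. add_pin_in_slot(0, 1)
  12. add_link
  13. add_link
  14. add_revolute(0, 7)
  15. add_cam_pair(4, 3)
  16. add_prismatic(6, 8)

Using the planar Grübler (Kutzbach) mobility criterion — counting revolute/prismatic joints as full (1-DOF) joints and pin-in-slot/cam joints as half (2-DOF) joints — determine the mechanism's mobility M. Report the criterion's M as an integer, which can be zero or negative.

L=1 J1=0 J2=0
add link → L=2 J1=0 J2=0
add link → L=3 J1=0 J2=0
add link → L=4 J1=0 J2=0
PS@2,3 dof=2 J2 → L=4 J1=0 J2=1
add link → L=5 J1=0 J2=1
R@2,1 dof=1 J1 → L=5 J1=1 J2=1
add link → L=6 J1=1 J2=1
add link → L=7 J1=1 J2=1
P@5,2 dof=1 J1 → L=7 J1=2 J2=1
PS@4,6 dof=2 J2 → L=7 J1=2 J2=2
PS@0,1 dof=2 J2 → L=7 J1=2 J2=3
add link → L=8 J1=2 J2=3
add link → L=9 J1=2 J2=3
R@0,7 dof=1 J1 → L=9 J1=3 J2=3
C@4,3 dof=2 J2 → L=9 J1=3 J2=4
P@6,8 dof=1 J1 → L=9 J1=4 J2=4
M=3(L−1)−2J1−J2=3·8−2·4−4=12

M = 12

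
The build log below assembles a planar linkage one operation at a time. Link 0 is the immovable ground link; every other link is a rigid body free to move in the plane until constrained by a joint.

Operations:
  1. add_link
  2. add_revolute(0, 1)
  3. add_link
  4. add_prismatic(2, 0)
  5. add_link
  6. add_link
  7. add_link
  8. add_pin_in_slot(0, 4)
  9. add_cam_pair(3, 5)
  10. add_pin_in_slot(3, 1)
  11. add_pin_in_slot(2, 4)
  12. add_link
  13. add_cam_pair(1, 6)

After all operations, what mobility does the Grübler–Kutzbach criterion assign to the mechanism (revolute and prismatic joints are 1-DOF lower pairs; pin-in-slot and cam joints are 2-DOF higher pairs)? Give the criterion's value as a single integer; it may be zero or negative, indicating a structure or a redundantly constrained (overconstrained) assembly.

M = 9

L=1 J1=0 J2=0
add link → L=2 J1=0 J2=0
R@0,1 dof=1 J1 → L=2 J1=1 J2=0
add link → L=3 J1=1 J2=0
P@2,0 dof=1 J1 → L=3 J1=2 J2=0
add link → L=4 J1=2 J2=0
add link → L=5 J1=2 J2=0
add link → L=6 J1=2 J2=0
PS@0,4 dof=2 J2 → L=6 J1=2 J2=1
C@3,5 dof=2 J2 → L=6 J1=2 J2=2
PS@3,1 dof=2 J2 → L=6 J1=2 J2=3
PS@2,4 dof=2 J2 → L=6 J1=2 J2=4
add link → L=7 J1=2 J2=4
C@1,6 dof=2 J2 → L=7 J1=2 J2=5
M=3(L−1)−2J1−J2=3·6−2·2−5=9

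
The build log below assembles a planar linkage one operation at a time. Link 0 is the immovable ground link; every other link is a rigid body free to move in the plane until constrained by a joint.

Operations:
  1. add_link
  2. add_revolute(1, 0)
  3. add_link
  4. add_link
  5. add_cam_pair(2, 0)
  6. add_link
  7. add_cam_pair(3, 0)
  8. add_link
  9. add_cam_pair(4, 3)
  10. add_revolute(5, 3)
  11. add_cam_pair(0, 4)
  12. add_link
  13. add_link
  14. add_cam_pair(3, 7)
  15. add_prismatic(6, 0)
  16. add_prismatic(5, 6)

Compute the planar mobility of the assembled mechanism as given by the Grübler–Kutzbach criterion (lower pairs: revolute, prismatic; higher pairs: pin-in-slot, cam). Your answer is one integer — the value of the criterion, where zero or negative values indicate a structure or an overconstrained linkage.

M = 8

L=1 J1=0 J2=0
add link → L=2 J1=0 J2=0
R@1,0 dof=1 J1 → L=2 J1=1 J2=0
add link → L=3 J1=1 J2=0
add link → L=4 J1=1 J2=0
C@2,0 dof=2 J2 → L=4 J1=1 J2=1
add link → L=5 J1=1 J2=1
C@3,0 dof=2 J2 → L=5 J1=1 J2=2
add link → L=6 J1=1 J2=2
C@4,3 dof=2 J2 → L=6 J1=1 J2=3
R@5,3 dof=1 J1 → L=6 J1=2 J2=3
C@0,4 dof=2 J2 → L=6 J1=2 J2=4
add link → L=7 J1=2 J2=4
add link → L=8 J1=2 J2=4
C@3,7 dof=2 J2 → L=8 J1=2 J2=5
P@6,0 dof=1 J1 → L=8 J1=3 J2=5
P@5,6 dof=1 J1 → L=8 J1=4 J2=5
M=3(L−1)−2J1−J2=3·7−2·4−5=8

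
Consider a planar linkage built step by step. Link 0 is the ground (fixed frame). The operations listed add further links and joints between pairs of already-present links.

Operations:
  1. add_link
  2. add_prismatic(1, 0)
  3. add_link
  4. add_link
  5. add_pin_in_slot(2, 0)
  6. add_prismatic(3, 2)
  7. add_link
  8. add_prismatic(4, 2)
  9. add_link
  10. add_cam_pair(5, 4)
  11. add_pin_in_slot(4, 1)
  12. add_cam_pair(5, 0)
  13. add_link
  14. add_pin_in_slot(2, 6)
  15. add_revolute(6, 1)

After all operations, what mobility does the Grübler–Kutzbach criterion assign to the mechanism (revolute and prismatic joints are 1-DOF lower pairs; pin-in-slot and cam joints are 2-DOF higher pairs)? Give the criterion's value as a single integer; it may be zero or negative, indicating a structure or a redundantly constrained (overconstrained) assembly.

link 0 = ground. State L|J1|J2 = 1|0|0
+link1  2|0|0
P(1,0) f=1→J1  2|1|0
+link2  3|1|0
+link3  4|1|0
PS(2,0) f=2→J2  4|1|1
P(3,2) f=1→J1  4|2|1
+link4  5|2|1
P(4,2) f=1→J1  5|3|1
+link5  6|3|1
C(5,4) f=2→J2  6|3|2
PS(4,1) f=2→J2  6|3|3
C(5,0) f=2→J2  6|3|4
+link6  7|3|4
PS(2,6) f=2→J2  7|3|5
R(6,1) f=1→J1  7|4|5
M = 3(7−1)−2·4−5 = 18−8−5 = 5

M = 5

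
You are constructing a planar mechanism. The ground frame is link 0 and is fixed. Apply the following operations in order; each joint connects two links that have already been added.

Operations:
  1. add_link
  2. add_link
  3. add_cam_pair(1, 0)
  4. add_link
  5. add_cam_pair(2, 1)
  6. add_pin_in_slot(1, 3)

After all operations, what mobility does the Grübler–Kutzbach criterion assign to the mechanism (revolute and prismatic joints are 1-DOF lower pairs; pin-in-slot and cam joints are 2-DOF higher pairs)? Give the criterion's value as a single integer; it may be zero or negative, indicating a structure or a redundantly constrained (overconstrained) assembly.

M = 6

ground; <1,0,0>
#1 <2,0,0>
#2 <3,0,0>
C:1↔0 J2 <3,0,1>
#3 <4,0,1>
C:2↔1 J2 <4,0,2>
PS:1↔3 J2 <4,0,3>
3×3 − 2×0 − 1×3 = 6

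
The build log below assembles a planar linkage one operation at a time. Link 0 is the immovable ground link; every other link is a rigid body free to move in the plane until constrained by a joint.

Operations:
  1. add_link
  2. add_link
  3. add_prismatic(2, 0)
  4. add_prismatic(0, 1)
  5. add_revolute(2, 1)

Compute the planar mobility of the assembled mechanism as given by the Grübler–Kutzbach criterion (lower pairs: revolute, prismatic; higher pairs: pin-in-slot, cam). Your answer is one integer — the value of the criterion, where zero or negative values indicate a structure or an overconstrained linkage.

[1;0;0] (link 0 is ground)
L+ [2;0;0]
L+ [3;0;0]
P(2,0)∈J1 [3;1;0]
P(0,1)∈J1 [3;2;0]
R(2,1)∈J1 [3;3;0]
mobility = 6 − 6 − 0 = 0

M = 0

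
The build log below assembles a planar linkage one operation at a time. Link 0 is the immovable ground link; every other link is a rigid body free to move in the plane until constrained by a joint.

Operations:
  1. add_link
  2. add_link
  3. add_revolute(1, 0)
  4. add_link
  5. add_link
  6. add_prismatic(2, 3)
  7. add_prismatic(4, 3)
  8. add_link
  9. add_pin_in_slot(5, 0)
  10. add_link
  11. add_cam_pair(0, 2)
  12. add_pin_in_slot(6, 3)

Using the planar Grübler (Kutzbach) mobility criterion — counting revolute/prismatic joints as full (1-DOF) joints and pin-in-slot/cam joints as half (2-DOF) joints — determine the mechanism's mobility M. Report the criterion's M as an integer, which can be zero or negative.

(L,J1,J2)=(1,0,0); link0 fixed
link1: (2,0,0)
link2: (3,0,0)
R 1-0 [J1]: (3,1,0)
link3: (4,1,0)
link4: (5,1,0)
P 2-3 [J1]: (5,2,0)
P 4-3 [J1]: (5,3,0)
link5: (6,3,0)
PS 5-0 [J2]: (6,3,1)
link6: (7,3,1)
C 0-2 [J2]: (7,3,2)
PS 6-3 [J2]: (7,3,3)
Grübler: 3·6 − 2·3 − 3 = 9

M = 9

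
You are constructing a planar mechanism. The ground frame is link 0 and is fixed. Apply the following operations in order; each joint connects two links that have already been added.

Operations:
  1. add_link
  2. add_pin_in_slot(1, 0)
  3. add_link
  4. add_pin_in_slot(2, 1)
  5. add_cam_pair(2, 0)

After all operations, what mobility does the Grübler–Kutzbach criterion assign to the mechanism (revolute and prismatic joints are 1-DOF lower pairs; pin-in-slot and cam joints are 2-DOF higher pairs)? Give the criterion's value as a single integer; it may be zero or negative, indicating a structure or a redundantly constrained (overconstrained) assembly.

M = 3

ground; <1,0,0>
#1 <2,0,0>
PS:1↔0 J2 <2,0,1>
#2 <3,0,1>
PS:2↔1 J2 <3,0,2>
C:2↔0 J2 <3,0,3>
3×2 − 2×0 − 1×3 = 3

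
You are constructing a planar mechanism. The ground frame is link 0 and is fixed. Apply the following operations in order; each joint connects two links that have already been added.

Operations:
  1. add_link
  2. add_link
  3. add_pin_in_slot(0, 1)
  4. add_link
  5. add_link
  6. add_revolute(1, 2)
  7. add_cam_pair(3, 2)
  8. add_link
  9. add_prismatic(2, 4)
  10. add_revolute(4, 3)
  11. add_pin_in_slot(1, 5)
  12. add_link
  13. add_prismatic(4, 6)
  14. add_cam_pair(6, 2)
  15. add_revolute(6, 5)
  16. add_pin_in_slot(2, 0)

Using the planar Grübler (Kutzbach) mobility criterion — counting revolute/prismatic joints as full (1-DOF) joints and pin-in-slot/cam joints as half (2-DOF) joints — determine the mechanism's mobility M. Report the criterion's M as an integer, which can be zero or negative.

M = 3

(L,J1,J2)=(1,0,0); link0 fixed
link1: (2,0,0)
link2: (3,0,0)
PS 0-1 [J2]: (3,0,1)
link3: (4,0,1)
link4: (5,0,1)
R 1-2 [J1]: (5,1,1)
C 3-2 [J2]: (5,1,2)
link5: (6,1,2)
P 2-4 [J1]: (6,2,2)
R 4-3 [J1]: (6,3,2)
PS 1-5 [J2]: (6,3,3)
link6: (7,3,3)
P 4-6 [J1]: (7,4,3)
C 6-2 [J2]: (7,4,4)
R 6-5 [J1]: (7,5,4)
PS 2-0 [J2]: (7,5,5)
Grübler: 3·6 − 2·5 − 5 = 3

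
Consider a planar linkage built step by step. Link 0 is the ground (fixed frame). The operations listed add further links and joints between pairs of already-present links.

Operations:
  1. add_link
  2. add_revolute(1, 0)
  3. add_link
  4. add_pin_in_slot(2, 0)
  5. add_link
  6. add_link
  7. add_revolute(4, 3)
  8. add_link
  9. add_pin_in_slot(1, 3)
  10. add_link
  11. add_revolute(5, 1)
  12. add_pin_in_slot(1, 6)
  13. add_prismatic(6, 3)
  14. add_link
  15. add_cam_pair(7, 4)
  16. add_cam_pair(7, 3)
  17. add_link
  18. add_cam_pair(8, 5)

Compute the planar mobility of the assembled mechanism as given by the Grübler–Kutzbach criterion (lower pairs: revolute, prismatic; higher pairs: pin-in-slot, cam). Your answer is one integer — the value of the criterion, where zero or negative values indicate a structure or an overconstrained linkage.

L=1 J1=0 J2=0
add link → L=2 J1=0 J2=0
R@1,0 dof=1 J1 → L=2 J1=1 J2=0
add link → L=3 J1=1 J2=0
PS@2,0 dof=2 J2 → L=3 J1=1 J2=1
add link → L=4 J1=1 J2=1
add link → L=5 J1=1 J2=1
R@4,3 dof=1 J1 → L=5 J1=2 J2=1
add link → L=6 J1=2 J2=1
PS@1,3 dof=2 J2 → L=6 J1=2 J2=2
add link → L=7 J1=2 J2=2
R@5,1 dof=1 J1 → L=7 J1=3 J2=2
PS@1,6 dof=2 J2 → L=7 J1=3 J2=3
P@6,3 dof=1 J1 → L=7 J1=4 J2=3
add link → L=8 J1=4 J2=3
C@7,4 dof=2 J2 → L=8 J1=4 J2=4
C@7,3 dof=2 J2 → L=8 J1=4 J2=5
add link → L=9 J1=4 J2=5
C@8,5 dof=2 J2 → L=9 J1=4 J2=6
M=3(L−1)−2J1−J2=3·8−2·4−6=10

M = 10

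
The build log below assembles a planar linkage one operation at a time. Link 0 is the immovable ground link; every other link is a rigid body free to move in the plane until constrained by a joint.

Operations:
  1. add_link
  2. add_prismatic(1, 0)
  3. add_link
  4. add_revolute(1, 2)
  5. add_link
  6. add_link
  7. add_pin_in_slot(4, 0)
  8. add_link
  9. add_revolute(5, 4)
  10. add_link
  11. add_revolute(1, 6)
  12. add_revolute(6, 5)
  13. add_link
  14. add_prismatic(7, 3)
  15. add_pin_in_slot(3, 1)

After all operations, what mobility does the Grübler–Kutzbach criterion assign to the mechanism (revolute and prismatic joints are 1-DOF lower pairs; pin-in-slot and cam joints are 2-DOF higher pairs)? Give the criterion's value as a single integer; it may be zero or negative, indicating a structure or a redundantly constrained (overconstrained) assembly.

link 0 = ground. State L|J1|J2 = 1|0|0
+link1  2|0|0
P(1,0) f=1→J1  2|1|0
+link2  3|1|0
R(1,2) f=1→J1  3|2|0
+link3  4|2|0
+link4  5|2|0
PS(4,0) f=2→J2  5|2|1
+link5  6|2|1
R(5,4) f=1→J1  6|3|1
+link6  7|3|1
R(1,6) f=1→J1  7|4|1
R(6,5) f=1→J1  7|5|1
+link7  8|5|1
P(7,3) f=1→J1  8|6|1
PS(3,1) f=2→J2  8|6|2
M = 3(8−1)−2·6−2 = 21−12−2 = 7

M = 7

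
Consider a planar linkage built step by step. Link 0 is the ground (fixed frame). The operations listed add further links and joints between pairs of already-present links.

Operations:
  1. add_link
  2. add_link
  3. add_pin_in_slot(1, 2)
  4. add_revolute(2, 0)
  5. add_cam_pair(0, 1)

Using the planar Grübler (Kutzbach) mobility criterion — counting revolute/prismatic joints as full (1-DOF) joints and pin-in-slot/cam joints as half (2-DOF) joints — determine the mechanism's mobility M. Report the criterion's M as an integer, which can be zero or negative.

(L,J1,J2)=(1,0,0); link0 fixed
link1: (2,0,0)
link2: (3,0,0)
PS 1-2 [J2]: (3,0,1)
R 2-0 [J1]: (3,1,1)
C 0-1 [J2]: (3,1,2)
Grübler: 3·2 − 2·1 − 2 = 2

M = 2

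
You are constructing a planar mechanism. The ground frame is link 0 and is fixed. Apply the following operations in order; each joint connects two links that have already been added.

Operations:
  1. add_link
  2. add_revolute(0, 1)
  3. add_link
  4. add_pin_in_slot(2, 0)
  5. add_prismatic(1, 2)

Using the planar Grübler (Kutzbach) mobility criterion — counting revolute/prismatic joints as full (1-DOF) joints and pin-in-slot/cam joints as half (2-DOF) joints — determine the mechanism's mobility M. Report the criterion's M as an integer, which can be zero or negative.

link 0 = ground. State L|J1|J2 = 1|0|0
+link1  2|0|0
R(0,1) f=1→J1  2|1|0
+link2  3|1|0
PS(2,0) f=2→J2  3|1|1
P(1,2) f=1→J1  3|2|1
M = 3(3−1)−2·2−1 = 6−4−1 = 1

M = 1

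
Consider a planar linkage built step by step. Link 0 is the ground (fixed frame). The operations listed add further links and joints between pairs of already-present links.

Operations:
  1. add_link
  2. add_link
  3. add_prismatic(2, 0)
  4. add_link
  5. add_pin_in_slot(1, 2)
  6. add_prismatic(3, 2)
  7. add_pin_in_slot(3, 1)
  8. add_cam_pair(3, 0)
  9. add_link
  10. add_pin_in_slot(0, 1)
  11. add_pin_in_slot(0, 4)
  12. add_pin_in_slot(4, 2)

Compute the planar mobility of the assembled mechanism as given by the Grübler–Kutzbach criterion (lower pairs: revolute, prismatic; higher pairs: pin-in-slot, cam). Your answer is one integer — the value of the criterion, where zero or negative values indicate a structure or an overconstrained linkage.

(L,J1,J2)=(1,0,0); link0 fixed
link1: (2,0,0)
link2: (3,0,0)
P 2-0 [J1]: (3,1,0)
link3: (4,1,0)
PS 1-2 [J2]: (4,1,1)
P 3-2 [J1]: (4,2,1)
PS 3-1 [J2]: (4,2,2)
C 3-0 [J2]: (4,2,3)
link4: (5,2,3)
PS 0-1 [J2]: (5,2,4)
PS 0-4 [J2]: (5,2,5)
PS 4-2 [J2]: (5,2,6)
Grübler: 3·4 − 2·2 − 6 = 2

M = 2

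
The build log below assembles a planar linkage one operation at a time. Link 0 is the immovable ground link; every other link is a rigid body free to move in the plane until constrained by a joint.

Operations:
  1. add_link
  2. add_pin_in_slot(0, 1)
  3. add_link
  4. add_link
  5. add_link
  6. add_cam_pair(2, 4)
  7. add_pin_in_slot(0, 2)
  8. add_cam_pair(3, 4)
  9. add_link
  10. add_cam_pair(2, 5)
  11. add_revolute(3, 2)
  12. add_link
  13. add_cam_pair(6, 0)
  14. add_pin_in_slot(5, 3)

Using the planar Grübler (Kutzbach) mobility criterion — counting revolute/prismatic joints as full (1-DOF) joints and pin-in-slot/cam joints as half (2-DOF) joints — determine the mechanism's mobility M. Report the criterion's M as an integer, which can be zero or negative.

[1;0;0] (link 0 is ground)
L+ [2;0;0]
PS(0,1)∈J2 [2;0;1]
L+ [3;0;1]
L+ [4;0;1]
L+ [5;0;1]
C(2,4)∈J2 [5;0;2]
PS(0,2)∈J2 [5;0;3]
C(3,4)∈J2 [5;0;4]
L+ [6;0;4]
C(2,5)∈J2 [6;0;5]
R(3,2)∈J1 [6;1;5]
L+ [7;1;5]
C(6,0)∈J2 [7;1;6]
PS(5,3)∈J2 [7;1;7]
mobility = 18 − 2 − 7 = 9

M = 9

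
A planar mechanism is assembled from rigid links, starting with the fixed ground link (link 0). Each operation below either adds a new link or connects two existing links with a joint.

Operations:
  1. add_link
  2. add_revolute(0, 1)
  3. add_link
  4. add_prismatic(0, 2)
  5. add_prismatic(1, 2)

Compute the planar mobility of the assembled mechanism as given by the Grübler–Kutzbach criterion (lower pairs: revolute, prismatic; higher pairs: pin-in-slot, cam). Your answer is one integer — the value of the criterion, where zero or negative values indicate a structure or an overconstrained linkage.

(L,J1,J2)=(1,0,0); link0 fixed
link1: (2,0,0)
R 0-1 [J1]: (2,1,0)
link2: (3,1,0)
P 0-2 [J1]: (3,2,0)
P 1-2 [J1]: (3,3,0)
Grübler: 3·2 − 2·3 − 0 = 0

M = 0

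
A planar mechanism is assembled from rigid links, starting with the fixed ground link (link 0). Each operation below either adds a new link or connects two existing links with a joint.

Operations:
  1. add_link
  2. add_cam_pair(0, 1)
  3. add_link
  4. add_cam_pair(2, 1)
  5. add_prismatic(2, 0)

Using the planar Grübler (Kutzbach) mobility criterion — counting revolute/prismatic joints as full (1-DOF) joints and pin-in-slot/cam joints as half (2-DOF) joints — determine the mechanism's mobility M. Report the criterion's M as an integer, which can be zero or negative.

M = 2

ground; <1,0,0>
#1 <2,0,0>
C:0↔1 J2 <2,0,1>
#2 <3,0,1>
C:2↔1 J2 <3,0,2>
P:2↔0 J1 <3,1,2>
3×2 − 2×1 − 1×2 = 2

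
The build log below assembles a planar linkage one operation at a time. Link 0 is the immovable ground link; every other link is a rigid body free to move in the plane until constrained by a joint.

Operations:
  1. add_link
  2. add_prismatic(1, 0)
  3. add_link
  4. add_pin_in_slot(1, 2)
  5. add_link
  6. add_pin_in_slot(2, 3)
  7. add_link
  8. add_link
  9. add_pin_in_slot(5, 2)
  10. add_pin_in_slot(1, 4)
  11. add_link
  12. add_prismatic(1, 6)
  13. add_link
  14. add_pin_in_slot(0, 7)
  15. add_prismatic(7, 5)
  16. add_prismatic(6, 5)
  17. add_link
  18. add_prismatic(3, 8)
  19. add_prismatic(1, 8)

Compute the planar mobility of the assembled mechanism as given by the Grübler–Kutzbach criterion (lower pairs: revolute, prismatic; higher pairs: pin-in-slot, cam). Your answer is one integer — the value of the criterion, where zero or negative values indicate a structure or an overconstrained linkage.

M = 7

L=1 J1=0 J2=0
add link → L=2 J1=0 J2=0
P@1,0 dof=1 J1 → L=2 J1=1 J2=0
add link → L=3 J1=1 J2=0
PS@1,2 dof=2 J2 → L=3 J1=1 J2=1
add link → L=4 J1=1 J2=1
PS@2,3 dof=2 J2 → L=4 J1=1 J2=2
add link → L=5 J1=1 J2=2
add link → L=6 J1=1 J2=2
PS@5,2 dof=2 J2 → L=6 J1=1 J2=3
PS@1,4 dof=2 J2 → L=6 J1=1 J2=4
add link → L=7 J1=1 J2=4
P@1,6 dof=1 J1 → L=7 J1=2 J2=4
add link → L=8 J1=2 J2=4
PS@0,7 dof=2 J2 → L=8 J1=2 J2=5
P@7,5 dof=1 J1 → L=8 J1=3 J2=5
P@6,5 dof=1 J1 → L=8 J1=4 J2=5
add link → L=9 J1=4 J2=5
P@3,8 dof=1 J1 → L=9 J1=5 J2=5
P@1,8 dof=1 J1 → L=9 J1=6 J2=5
M=3(L−1)−2J1−J2=3·8−2·6−5=7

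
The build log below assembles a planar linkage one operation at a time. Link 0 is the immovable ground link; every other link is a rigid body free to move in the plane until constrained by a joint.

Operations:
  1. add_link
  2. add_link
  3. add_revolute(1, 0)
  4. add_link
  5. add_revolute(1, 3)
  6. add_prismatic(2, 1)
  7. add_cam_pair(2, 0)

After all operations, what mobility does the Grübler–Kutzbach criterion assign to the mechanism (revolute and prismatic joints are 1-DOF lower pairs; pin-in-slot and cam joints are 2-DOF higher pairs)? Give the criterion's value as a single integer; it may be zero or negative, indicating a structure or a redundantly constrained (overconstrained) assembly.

L=1 J1=0 J2=0
add link → L=2 J1=0 J2=0
add link → L=3 J1=0 J2=0
R@1,0 dof=1 J1 → L=3 J1=1 J2=0
add link → L=4 J1=1 J2=0
R@1,3 dof=1 J1 → L=4 J1=2 J2=0
P@2,1 dof=1 J1 → L=4 J1=3 J2=0
C@2,0 dof=2 J2 → L=4 J1=3 J2=1
M=3(L−1)−2J1−J2=3·3−2·3−1=2

M = 2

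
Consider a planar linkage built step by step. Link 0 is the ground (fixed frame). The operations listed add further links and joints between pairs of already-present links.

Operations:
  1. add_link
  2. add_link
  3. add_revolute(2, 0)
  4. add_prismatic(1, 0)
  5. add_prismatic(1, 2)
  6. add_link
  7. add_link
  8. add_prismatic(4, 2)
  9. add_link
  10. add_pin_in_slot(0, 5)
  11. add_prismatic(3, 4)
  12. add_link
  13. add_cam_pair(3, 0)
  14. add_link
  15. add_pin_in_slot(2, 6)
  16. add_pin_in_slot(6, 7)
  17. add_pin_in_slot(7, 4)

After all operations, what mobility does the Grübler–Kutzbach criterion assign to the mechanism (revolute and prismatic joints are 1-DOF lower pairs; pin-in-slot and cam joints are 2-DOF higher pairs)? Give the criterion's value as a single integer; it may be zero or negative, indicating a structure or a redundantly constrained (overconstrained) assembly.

M = 6

L=1 J1=0 J2=0
add link → L=2 J1=0 J2=0
add link → L=3 J1=0 J2=0
R@2,0 dof=1 J1 → L=3 J1=1 J2=0
P@1,0 dof=1 J1 → L=3 J1=2 J2=0
P@1,2 dof=1 J1 → L=3 J1=3 J2=0
add link → L=4 J1=3 J2=0
add link → L=5 J1=3 J2=0
P@4,2 dof=1 J1 → L=5 J1=4 J2=0
add link → L=6 J1=4 J2=0
PS@0,5 dof=2 J2 → L=6 J1=4 J2=1
P@3,4 dof=1 J1 → L=6 J1=5 J2=1
add link → L=7 J1=5 J2=1
C@3,0 dof=2 J2 → L=7 J1=5 J2=2
add link → L=8 J1=5 J2=2
PS@2,6 dof=2 J2 → L=8 J1=5 J2=3
PS@6,7 dof=2 J2 → L=8 J1=5 J2=4
PS@7,4 dof=2 J2 → L=8 J1=5 J2=5
M=3(L−1)−2J1−J2=3·7−2·5−5=6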